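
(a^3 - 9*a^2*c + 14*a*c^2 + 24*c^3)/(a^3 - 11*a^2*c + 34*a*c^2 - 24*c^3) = (a + c)/(a - c)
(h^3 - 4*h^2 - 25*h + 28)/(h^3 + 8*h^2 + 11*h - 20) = (h - 7)/(h + 5)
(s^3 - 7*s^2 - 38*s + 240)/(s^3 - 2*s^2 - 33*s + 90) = (s - 8)/(s - 3)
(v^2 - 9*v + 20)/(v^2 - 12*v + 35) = (v - 4)/(v - 7)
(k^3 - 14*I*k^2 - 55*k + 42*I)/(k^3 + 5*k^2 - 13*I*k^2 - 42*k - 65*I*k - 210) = (k - I)/(k + 5)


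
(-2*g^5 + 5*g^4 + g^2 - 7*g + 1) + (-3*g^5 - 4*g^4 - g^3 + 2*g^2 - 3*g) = -5*g^5 + g^4 - g^3 + 3*g^2 - 10*g + 1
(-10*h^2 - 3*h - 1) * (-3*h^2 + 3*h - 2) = 30*h^4 - 21*h^3 + 14*h^2 + 3*h + 2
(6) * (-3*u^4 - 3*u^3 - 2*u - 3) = -18*u^4 - 18*u^3 - 12*u - 18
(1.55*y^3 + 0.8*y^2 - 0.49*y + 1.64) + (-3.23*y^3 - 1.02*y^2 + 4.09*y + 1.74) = -1.68*y^3 - 0.22*y^2 + 3.6*y + 3.38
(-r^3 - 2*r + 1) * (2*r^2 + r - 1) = -2*r^5 - r^4 - 3*r^3 + 3*r - 1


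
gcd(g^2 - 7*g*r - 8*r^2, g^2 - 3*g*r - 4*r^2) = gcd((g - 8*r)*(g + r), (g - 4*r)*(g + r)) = g + r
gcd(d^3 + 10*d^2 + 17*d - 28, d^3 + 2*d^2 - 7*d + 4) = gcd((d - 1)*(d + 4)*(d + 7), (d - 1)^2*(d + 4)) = d^2 + 3*d - 4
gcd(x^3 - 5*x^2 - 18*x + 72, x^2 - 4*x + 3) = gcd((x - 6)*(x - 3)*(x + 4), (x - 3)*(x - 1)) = x - 3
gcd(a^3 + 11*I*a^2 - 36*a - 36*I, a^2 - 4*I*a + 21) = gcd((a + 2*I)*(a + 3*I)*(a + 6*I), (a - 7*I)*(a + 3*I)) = a + 3*I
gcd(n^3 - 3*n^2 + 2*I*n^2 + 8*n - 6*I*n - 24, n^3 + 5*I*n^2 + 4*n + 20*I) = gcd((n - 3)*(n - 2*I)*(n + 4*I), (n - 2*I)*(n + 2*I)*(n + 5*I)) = n - 2*I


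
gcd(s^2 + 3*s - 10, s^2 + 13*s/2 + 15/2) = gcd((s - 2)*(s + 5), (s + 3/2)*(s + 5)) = s + 5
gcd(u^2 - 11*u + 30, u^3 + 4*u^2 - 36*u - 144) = u - 6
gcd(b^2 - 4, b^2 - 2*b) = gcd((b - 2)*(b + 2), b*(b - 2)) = b - 2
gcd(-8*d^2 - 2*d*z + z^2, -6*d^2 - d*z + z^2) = 2*d + z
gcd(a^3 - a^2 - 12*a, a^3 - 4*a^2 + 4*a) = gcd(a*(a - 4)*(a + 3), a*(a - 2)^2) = a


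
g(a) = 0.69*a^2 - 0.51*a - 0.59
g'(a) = 1.38*a - 0.51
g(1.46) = 0.14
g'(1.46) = 1.50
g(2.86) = 3.60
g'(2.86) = 3.44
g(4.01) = 8.46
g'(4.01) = 5.02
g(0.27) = -0.68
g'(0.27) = -0.14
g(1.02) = -0.39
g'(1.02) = 0.90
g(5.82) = 19.81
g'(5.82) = 7.52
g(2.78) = 3.32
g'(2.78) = 3.33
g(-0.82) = 0.29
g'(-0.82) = -1.64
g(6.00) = 21.19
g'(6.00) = 7.77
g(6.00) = 21.19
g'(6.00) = 7.77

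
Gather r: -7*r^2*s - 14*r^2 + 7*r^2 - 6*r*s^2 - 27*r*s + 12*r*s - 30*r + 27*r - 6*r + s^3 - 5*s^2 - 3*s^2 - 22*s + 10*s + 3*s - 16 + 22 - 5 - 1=r^2*(-7*s - 7) + r*(-6*s^2 - 15*s - 9) + s^3 - 8*s^2 - 9*s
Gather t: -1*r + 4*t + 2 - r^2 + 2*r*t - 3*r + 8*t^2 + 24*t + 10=-r^2 - 4*r + 8*t^2 + t*(2*r + 28) + 12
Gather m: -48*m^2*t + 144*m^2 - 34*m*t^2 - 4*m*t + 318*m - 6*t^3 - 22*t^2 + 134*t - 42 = m^2*(144 - 48*t) + m*(-34*t^2 - 4*t + 318) - 6*t^3 - 22*t^2 + 134*t - 42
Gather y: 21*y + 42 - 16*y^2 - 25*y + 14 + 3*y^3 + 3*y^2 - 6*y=3*y^3 - 13*y^2 - 10*y + 56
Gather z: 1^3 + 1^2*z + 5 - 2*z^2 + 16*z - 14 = -2*z^2 + 17*z - 8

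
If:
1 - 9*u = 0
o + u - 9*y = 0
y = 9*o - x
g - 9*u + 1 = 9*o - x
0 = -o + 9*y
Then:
No Solution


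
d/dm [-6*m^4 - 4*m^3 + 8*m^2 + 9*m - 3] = -24*m^3 - 12*m^2 + 16*m + 9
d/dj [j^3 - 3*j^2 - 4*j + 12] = 3*j^2 - 6*j - 4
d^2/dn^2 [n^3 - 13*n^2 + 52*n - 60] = 6*n - 26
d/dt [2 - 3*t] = -3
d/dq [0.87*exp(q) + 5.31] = 0.87*exp(q)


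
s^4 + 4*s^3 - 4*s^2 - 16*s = s*(s - 2)*(s + 2)*(s + 4)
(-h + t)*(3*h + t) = -3*h^2 + 2*h*t + t^2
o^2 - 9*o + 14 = (o - 7)*(o - 2)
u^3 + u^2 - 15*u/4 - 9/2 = (u - 2)*(u + 3/2)^2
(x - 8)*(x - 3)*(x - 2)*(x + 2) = x^4 - 11*x^3 + 20*x^2 + 44*x - 96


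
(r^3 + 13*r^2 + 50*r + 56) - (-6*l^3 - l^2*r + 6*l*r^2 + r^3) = 6*l^3 + l^2*r - 6*l*r^2 + 13*r^2 + 50*r + 56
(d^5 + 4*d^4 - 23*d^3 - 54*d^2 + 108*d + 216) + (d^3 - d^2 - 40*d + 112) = d^5 + 4*d^4 - 22*d^3 - 55*d^2 + 68*d + 328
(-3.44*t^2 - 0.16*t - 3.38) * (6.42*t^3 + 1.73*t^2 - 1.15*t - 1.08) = -22.0848*t^5 - 6.9784*t^4 - 18.0204*t^3 - 1.9482*t^2 + 4.0598*t + 3.6504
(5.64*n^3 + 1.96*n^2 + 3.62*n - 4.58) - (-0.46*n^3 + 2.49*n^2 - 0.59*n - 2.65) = 6.1*n^3 - 0.53*n^2 + 4.21*n - 1.93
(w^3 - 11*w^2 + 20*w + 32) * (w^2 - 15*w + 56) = w^5 - 26*w^4 + 241*w^3 - 884*w^2 + 640*w + 1792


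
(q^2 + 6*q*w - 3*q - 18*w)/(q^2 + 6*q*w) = (q - 3)/q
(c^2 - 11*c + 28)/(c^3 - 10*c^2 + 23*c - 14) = (c - 4)/(c^2 - 3*c + 2)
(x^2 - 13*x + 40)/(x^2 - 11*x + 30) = (x - 8)/(x - 6)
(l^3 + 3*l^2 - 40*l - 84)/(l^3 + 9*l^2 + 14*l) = (l - 6)/l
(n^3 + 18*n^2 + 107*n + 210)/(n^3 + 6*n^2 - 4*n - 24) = (n^2 + 12*n + 35)/(n^2 - 4)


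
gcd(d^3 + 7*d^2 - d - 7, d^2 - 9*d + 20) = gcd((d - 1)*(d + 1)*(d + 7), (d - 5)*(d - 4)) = 1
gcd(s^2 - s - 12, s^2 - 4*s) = s - 4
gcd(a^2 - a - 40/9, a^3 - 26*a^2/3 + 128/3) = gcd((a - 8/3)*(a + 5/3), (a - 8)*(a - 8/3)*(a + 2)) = a - 8/3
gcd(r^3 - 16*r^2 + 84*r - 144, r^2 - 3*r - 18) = r - 6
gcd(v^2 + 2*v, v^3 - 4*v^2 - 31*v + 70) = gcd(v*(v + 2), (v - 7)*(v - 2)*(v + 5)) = 1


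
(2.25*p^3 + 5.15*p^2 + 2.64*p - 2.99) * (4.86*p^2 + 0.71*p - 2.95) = 10.935*p^5 + 26.6265*p^4 + 9.8494*p^3 - 27.8495*p^2 - 9.9109*p + 8.8205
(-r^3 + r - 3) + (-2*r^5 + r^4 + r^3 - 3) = -2*r^5 + r^4 + r - 6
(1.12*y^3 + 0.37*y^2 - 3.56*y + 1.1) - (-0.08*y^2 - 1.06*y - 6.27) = 1.12*y^3 + 0.45*y^2 - 2.5*y + 7.37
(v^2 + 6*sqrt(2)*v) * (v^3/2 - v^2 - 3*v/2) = v^5/2 - v^4 + 3*sqrt(2)*v^4 - 6*sqrt(2)*v^3 - 3*v^3/2 - 9*sqrt(2)*v^2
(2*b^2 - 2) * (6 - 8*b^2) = -16*b^4 + 28*b^2 - 12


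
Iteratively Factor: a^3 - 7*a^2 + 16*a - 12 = (a - 3)*(a^2 - 4*a + 4) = (a - 3)*(a - 2)*(a - 2)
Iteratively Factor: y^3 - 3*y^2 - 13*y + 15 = (y - 5)*(y^2 + 2*y - 3) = (y - 5)*(y - 1)*(y + 3)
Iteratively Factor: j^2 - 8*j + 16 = (j - 4)*(j - 4)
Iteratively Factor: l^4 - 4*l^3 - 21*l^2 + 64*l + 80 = (l + 1)*(l^3 - 5*l^2 - 16*l + 80) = (l - 5)*(l + 1)*(l^2 - 16) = (l - 5)*(l + 1)*(l + 4)*(l - 4)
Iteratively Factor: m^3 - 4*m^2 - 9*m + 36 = (m + 3)*(m^2 - 7*m + 12) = (m - 3)*(m + 3)*(m - 4)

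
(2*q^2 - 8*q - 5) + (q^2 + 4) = 3*q^2 - 8*q - 1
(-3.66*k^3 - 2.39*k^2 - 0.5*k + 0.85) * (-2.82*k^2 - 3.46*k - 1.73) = 10.3212*k^5 + 19.4034*k^4 + 16.0112*k^3 + 3.4677*k^2 - 2.076*k - 1.4705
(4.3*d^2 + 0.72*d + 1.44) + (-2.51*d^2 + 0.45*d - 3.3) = 1.79*d^2 + 1.17*d - 1.86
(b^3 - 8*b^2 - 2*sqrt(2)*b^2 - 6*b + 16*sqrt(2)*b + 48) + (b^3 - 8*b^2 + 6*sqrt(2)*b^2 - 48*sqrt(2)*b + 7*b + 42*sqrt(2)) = 2*b^3 - 16*b^2 + 4*sqrt(2)*b^2 - 32*sqrt(2)*b + b + 48 + 42*sqrt(2)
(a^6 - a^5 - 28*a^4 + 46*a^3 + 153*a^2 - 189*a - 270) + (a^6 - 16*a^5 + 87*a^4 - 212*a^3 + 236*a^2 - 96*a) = 2*a^6 - 17*a^5 + 59*a^4 - 166*a^3 + 389*a^2 - 285*a - 270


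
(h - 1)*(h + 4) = h^2 + 3*h - 4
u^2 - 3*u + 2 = (u - 2)*(u - 1)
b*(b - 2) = b^2 - 2*b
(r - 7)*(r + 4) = r^2 - 3*r - 28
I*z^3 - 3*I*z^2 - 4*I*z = z*(z - 4)*(I*z + I)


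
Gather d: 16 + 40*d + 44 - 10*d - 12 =30*d + 48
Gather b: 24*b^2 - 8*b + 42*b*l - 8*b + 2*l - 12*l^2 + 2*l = 24*b^2 + b*(42*l - 16) - 12*l^2 + 4*l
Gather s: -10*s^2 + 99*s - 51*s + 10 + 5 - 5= -10*s^2 + 48*s + 10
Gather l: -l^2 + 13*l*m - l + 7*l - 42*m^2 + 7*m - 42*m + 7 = -l^2 + l*(13*m + 6) - 42*m^2 - 35*m + 7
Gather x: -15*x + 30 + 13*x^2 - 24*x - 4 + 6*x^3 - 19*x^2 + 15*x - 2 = 6*x^3 - 6*x^2 - 24*x + 24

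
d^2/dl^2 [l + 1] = 0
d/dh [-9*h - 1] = -9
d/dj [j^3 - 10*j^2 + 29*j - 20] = 3*j^2 - 20*j + 29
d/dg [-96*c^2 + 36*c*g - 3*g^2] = 36*c - 6*g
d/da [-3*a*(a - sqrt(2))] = -6*a + 3*sqrt(2)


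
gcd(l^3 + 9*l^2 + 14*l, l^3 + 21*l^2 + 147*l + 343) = l + 7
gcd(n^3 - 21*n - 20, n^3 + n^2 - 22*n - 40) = n^2 - n - 20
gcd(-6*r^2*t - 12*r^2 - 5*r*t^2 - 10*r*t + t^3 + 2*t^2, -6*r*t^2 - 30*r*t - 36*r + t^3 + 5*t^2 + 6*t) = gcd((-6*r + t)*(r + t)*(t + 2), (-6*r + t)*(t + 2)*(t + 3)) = 6*r*t + 12*r - t^2 - 2*t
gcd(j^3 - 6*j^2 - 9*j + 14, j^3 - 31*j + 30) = j - 1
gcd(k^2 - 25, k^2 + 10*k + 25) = k + 5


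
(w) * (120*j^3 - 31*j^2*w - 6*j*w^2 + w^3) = 120*j^3*w - 31*j^2*w^2 - 6*j*w^3 + w^4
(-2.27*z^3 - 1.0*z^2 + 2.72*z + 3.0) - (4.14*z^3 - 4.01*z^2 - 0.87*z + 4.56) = -6.41*z^3 + 3.01*z^2 + 3.59*z - 1.56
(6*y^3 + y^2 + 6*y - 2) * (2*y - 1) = 12*y^4 - 4*y^3 + 11*y^2 - 10*y + 2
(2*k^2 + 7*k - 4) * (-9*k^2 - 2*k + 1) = -18*k^4 - 67*k^3 + 24*k^2 + 15*k - 4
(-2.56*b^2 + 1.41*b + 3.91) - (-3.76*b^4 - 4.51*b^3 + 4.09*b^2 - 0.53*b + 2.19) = 3.76*b^4 + 4.51*b^3 - 6.65*b^2 + 1.94*b + 1.72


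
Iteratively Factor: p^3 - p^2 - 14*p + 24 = (p - 2)*(p^2 + p - 12) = (p - 2)*(p + 4)*(p - 3)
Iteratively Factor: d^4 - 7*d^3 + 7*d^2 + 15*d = (d)*(d^3 - 7*d^2 + 7*d + 15) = d*(d - 5)*(d^2 - 2*d - 3) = d*(d - 5)*(d + 1)*(d - 3)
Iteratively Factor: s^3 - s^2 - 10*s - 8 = (s + 2)*(s^2 - 3*s - 4) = (s - 4)*(s + 2)*(s + 1)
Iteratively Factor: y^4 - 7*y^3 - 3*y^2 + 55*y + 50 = (y + 2)*(y^3 - 9*y^2 + 15*y + 25) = (y - 5)*(y + 2)*(y^2 - 4*y - 5) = (y - 5)*(y + 1)*(y + 2)*(y - 5)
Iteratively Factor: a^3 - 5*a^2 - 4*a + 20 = (a + 2)*(a^2 - 7*a + 10) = (a - 5)*(a + 2)*(a - 2)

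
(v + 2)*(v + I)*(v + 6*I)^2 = v^4 + 2*v^3 + 13*I*v^3 - 48*v^2 + 26*I*v^2 - 96*v - 36*I*v - 72*I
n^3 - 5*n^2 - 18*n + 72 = (n - 6)*(n - 3)*(n + 4)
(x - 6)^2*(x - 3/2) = x^3 - 27*x^2/2 + 54*x - 54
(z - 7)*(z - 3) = z^2 - 10*z + 21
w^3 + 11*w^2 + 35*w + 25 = (w + 1)*(w + 5)^2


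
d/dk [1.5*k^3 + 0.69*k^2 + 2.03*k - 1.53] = 4.5*k^2 + 1.38*k + 2.03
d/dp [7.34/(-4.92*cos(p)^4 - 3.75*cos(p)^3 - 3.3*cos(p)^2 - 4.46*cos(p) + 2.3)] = -(144.4512*cos(p)^3 + 82.575*cos(p)^2 + 48.444*cos(p) + 32.7364)*sin(p)/(4.92*cos(p)^4 + 3.75*cos(p)^3 + 3.3*cos(p)^2 + 4.46*cos(p) - 2.3)^2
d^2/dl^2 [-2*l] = 0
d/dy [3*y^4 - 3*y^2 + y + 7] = 12*y^3 - 6*y + 1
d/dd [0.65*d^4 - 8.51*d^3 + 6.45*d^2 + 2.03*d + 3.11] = 2.6*d^3 - 25.53*d^2 + 12.9*d + 2.03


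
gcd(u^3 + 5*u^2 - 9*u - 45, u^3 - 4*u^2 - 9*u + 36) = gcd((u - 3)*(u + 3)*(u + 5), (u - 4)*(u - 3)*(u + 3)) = u^2 - 9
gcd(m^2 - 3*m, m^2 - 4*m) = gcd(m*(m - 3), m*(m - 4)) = m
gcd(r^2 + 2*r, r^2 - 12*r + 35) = 1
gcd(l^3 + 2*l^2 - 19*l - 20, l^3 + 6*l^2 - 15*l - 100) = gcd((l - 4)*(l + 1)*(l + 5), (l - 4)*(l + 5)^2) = l^2 + l - 20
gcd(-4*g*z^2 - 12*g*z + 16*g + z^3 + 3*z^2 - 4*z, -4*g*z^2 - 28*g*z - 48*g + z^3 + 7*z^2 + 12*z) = -4*g*z - 16*g + z^2 + 4*z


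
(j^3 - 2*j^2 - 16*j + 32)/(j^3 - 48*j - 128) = (j^2 - 6*j + 8)/(j^2 - 4*j - 32)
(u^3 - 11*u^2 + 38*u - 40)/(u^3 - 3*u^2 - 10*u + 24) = (u - 5)/(u + 3)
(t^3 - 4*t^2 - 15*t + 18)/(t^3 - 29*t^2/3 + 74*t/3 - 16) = 3*(t + 3)/(3*t - 8)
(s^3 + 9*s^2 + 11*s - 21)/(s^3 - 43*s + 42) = (s + 3)/(s - 6)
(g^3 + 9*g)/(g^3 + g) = (g^2 + 9)/(g^2 + 1)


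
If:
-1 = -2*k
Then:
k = 1/2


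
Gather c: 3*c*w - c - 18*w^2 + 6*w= c*(3*w - 1) - 18*w^2 + 6*w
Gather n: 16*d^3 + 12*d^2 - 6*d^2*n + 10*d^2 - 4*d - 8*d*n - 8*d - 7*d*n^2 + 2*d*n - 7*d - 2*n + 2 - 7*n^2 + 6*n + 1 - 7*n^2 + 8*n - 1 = 16*d^3 + 22*d^2 - 19*d + n^2*(-7*d - 14) + n*(-6*d^2 - 6*d + 12) + 2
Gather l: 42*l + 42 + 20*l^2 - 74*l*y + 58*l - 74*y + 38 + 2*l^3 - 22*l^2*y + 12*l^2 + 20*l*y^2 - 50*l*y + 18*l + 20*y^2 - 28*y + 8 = 2*l^3 + l^2*(32 - 22*y) + l*(20*y^2 - 124*y + 118) + 20*y^2 - 102*y + 88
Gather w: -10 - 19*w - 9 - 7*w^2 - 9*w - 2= -7*w^2 - 28*w - 21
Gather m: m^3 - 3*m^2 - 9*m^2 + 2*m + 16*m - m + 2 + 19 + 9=m^3 - 12*m^2 + 17*m + 30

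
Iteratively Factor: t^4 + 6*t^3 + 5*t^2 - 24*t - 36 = (t + 2)*(t^3 + 4*t^2 - 3*t - 18) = (t + 2)*(t + 3)*(t^2 + t - 6) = (t - 2)*(t + 2)*(t + 3)*(t + 3)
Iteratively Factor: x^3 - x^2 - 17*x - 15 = (x + 1)*(x^2 - 2*x - 15) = (x + 1)*(x + 3)*(x - 5)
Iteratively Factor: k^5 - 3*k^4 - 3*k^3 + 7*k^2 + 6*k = (k)*(k^4 - 3*k^3 - 3*k^2 + 7*k + 6) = k*(k - 3)*(k^3 - 3*k - 2) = k*(k - 3)*(k + 1)*(k^2 - k - 2) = k*(k - 3)*(k - 2)*(k + 1)*(k + 1)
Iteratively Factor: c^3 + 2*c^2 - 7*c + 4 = (c - 1)*(c^2 + 3*c - 4) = (c - 1)^2*(c + 4)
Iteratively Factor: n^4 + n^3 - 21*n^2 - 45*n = (n + 3)*(n^3 - 2*n^2 - 15*n) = n*(n + 3)*(n^2 - 2*n - 15) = n*(n + 3)^2*(n - 5)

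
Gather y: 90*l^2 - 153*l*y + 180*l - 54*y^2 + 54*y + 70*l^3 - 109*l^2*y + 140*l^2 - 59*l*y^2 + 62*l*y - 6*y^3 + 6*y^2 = 70*l^3 + 230*l^2 + 180*l - 6*y^3 + y^2*(-59*l - 48) + y*(-109*l^2 - 91*l + 54)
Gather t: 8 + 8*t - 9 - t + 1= 7*t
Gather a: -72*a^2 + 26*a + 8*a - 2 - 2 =-72*a^2 + 34*a - 4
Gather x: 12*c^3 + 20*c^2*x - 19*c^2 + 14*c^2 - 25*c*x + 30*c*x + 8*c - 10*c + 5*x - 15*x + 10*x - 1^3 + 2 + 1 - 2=12*c^3 - 5*c^2 - 2*c + x*(20*c^2 + 5*c)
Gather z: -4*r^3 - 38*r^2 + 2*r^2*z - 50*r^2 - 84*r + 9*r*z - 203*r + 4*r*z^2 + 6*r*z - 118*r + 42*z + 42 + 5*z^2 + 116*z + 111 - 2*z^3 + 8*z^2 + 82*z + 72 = -4*r^3 - 88*r^2 - 405*r - 2*z^3 + z^2*(4*r + 13) + z*(2*r^2 + 15*r + 240) + 225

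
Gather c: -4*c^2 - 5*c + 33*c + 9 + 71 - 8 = -4*c^2 + 28*c + 72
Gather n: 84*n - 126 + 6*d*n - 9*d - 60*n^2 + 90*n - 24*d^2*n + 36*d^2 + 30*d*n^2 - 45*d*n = 36*d^2 - 9*d + n^2*(30*d - 60) + n*(-24*d^2 - 39*d + 174) - 126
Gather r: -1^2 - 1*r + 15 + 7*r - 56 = 6*r - 42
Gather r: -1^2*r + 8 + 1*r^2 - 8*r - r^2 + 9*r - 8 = 0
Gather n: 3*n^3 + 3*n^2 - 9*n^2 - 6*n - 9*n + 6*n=3*n^3 - 6*n^2 - 9*n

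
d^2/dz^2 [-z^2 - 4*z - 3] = -2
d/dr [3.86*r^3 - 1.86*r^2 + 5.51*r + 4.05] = 11.58*r^2 - 3.72*r + 5.51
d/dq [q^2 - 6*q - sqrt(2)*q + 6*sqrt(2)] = 2*q - 6 - sqrt(2)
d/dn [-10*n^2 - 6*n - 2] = -20*n - 6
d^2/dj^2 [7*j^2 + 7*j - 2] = 14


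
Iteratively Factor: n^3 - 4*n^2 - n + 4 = (n + 1)*(n^2 - 5*n + 4) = (n - 4)*(n + 1)*(n - 1)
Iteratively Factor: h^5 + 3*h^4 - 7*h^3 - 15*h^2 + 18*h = (h - 2)*(h^4 + 5*h^3 + 3*h^2 - 9*h) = (h - 2)*(h + 3)*(h^3 + 2*h^2 - 3*h) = h*(h - 2)*(h + 3)*(h^2 + 2*h - 3) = h*(h - 2)*(h - 1)*(h + 3)*(h + 3)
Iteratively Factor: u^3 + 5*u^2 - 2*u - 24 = (u + 3)*(u^2 + 2*u - 8) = (u - 2)*(u + 3)*(u + 4)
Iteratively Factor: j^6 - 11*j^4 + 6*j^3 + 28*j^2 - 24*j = (j - 2)*(j^5 + 2*j^4 - 7*j^3 - 8*j^2 + 12*j) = (j - 2)*(j + 2)*(j^4 - 7*j^2 + 6*j) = j*(j - 2)*(j + 2)*(j^3 - 7*j + 6) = j*(j - 2)^2*(j + 2)*(j^2 + 2*j - 3) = j*(j - 2)^2*(j + 2)*(j + 3)*(j - 1)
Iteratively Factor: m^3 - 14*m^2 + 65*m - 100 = (m - 5)*(m^2 - 9*m + 20) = (m - 5)^2*(m - 4)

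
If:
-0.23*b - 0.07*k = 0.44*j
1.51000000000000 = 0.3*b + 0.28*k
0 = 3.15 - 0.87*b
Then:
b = 3.62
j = -2.13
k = 1.51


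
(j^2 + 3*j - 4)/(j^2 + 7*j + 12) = (j - 1)/(j + 3)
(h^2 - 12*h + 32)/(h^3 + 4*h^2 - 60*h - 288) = (h - 4)/(h^2 + 12*h + 36)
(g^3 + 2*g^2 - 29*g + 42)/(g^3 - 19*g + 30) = (g + 7)/(g + 5)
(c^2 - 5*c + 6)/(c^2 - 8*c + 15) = (c - 2)/(c - 5)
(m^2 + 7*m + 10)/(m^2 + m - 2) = (m + 5)/(m - 1)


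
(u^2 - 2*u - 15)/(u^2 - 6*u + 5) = (u + 3)/(u - 1)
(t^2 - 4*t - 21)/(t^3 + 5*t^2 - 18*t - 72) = (t - 7)/(t^2 + 2*t - 24)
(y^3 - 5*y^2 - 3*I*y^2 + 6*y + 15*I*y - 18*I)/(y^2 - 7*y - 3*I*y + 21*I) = (y^2 - 5*y + 6)/(y - 7)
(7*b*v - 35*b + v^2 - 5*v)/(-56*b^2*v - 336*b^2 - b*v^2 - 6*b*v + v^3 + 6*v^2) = (v - 5)/(-8*b*v - 48*b + v^2 + 6*v)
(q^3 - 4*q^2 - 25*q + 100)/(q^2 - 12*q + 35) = (q^2 + q - 20)/(q - 7)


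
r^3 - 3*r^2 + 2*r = r*(r - 2)*(r - 1)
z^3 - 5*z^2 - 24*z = z*(z - 8)*(z + 3)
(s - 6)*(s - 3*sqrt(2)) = s^2 - 6*s - 3*sqrt(2)*s + 18*sqrt(2)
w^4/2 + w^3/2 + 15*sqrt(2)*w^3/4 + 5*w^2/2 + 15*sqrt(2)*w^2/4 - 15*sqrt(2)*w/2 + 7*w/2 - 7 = (w/2 + 1)*(w - 1)*(w + sqrt(2)/2)*(w + 7*sqrt(2))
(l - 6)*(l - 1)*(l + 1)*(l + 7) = l^4 + l^3 - 43*l^2 - l + 42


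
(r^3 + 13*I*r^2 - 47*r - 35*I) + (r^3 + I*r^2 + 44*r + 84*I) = 2*r^3 + 14*I*r^2 - 3*r + 49*I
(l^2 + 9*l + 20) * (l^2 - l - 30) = l^4 + 8*l^3 - 19*l^2 - 290*l - 600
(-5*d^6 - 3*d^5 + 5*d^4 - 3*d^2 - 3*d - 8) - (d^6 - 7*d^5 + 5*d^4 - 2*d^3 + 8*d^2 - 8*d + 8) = -6*d^6 + 4*d^5 + 2*d^3 - 11*d^2 + 5*d - 16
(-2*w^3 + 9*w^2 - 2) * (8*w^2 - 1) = -16*w^5 + 72*w^4 + 2*w^3 - 25*w^2 + 2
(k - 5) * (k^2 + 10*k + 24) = k^3 + 5*k^2 - 26*k - 120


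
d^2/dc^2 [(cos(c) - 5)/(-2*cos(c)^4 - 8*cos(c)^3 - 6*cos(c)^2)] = 3*(12*sin(c)^6/cos(c)^4 - 3*sin(c)^2*cos(c) - 131*cos(c) - 312*tan(c)^4 - 55/cos(c) - 262/cos(c)^2 + 314/cos(c)^3 + 390/cos(c)^4)/(2*(cos(c) + 1)^3*(cos(c) + 3)^3)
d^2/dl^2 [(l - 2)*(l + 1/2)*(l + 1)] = 6*l - 1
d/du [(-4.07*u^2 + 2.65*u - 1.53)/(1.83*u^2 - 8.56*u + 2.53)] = (29.9897*u^2 - 14.9944*u - 6.3923)/(3.3489*u^4 - 31.3296*u^3 + 82.5334*u^2 - 43.3136*u + 6.4009)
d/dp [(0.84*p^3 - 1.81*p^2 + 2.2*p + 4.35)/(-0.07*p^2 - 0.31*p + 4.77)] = (-0.0588*p^4 - 0.5208*p^3 + 12.7355*p^2 - 16.6584*p + 11.8425)/(0.0049*p^4 + 0.0434*p^3 - 0.5717*p^2 - 2.9574*p + 22.7529)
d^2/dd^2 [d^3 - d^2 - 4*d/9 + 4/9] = 6*d - 2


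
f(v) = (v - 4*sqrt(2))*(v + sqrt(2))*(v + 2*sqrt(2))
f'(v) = (v - 4*sqrt(2))*(v + sqrt(2)) + (v - 4*sqrt(2))*(v + 2*sqrt(2)) + (v + sqrt(2))*(v + 2*sqrt(2))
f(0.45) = -31.82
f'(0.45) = -20.67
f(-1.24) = -1.91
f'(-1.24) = -11.88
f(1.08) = -44.62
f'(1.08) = -19.56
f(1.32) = -49.19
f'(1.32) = -18.51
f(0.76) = -38.21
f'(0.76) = -20.42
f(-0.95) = -5.76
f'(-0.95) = -14.61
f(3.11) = -68.43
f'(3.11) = 0.22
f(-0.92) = -6.20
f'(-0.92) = -14.86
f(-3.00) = -2.36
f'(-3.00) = 15.49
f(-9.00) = -686.18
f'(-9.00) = 248.46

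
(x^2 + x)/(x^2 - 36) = x*(x + 1)/(x^2 - 36)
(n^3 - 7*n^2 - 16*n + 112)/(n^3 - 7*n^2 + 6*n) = (n^3 - 7*n^2 - 16*n + 112)/(n*(n^2 - 7*n + 6))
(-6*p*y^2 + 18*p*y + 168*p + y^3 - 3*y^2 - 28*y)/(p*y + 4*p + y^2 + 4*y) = (-6*p*y + 42*p + y^2 - 7*y)/(p + y)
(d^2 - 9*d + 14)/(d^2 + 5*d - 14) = (d - 7)/(d + 7)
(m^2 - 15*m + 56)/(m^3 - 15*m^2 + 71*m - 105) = (m - 8)/(m^2 - 8*m + 15)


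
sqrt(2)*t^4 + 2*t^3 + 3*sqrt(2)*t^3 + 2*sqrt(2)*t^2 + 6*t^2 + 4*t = t*(t + 2)*(t + sqrt(2))*(sqrt(2)*t + sqrt(2))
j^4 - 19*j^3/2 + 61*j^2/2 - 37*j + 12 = (j - 4)*(j - 3)*(j - 2)*(j - 1/2)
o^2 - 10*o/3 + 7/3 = (o - 7/3)*(o - 1)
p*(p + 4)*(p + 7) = p^3 + 11*p^2 + 28*p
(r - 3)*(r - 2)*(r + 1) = r^3 - 4*r^2 + r + 6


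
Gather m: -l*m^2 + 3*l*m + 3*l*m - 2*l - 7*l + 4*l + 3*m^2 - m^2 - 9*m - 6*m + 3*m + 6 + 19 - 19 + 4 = -5*l + m^2*(2 - l) + m*(6*l - 12) + 10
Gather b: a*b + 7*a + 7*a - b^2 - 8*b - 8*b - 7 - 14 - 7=14*a - b^2 + b*(a - 16) - 28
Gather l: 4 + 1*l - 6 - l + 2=0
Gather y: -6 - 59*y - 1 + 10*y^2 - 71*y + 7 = 10*y^2 - 130*y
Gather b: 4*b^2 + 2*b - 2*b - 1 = 4*b^2 - 1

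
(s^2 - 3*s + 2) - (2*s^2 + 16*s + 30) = -s^2 - 19*s - 28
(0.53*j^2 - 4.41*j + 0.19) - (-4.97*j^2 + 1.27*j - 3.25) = 5.5*j^2 - 5.68*j + 3.44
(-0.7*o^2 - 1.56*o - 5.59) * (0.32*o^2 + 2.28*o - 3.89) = -0.224*o^4 - 2.0952*o^3 - 2.6226*o^2 - 6.6768*o + 21.7451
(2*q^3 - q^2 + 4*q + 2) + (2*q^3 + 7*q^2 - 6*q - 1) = 4*q^3 + 6*q^2 - 2*q + 1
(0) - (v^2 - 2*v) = -v^2 + 2*v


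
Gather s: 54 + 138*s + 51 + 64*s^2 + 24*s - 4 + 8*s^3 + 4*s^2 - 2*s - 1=8*s^3 + 68*s^2 + 160*s + 100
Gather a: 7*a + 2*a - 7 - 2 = 9*a - 9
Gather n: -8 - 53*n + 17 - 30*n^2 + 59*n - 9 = -30*n^2 + 6*n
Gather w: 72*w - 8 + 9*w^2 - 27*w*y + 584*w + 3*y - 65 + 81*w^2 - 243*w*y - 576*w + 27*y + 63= 90*w^2 + w*(80 - 270*y) + 30*y - 10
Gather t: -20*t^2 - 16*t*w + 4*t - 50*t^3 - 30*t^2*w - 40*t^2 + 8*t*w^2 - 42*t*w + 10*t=-50*t^3 + t^2*(-30*w - 60) + t*(8*w^2 - 58*w + 14)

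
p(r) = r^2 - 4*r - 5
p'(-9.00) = -22.00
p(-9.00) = 112.00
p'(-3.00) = -10.00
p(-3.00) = 16.00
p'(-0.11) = -4.22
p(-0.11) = -4.55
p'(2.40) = 0.80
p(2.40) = -8.84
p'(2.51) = 1.02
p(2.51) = -8.74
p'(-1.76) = -7.52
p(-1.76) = 5.14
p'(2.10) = 0.20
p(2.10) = -8.99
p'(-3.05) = -10.10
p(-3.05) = 16.50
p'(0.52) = -2.96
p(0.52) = -6.81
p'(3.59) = 3.18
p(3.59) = -6.47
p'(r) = 2*r - 4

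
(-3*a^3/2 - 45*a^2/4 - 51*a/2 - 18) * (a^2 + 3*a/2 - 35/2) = -3*a^5/2 - 27*a^4/2 - 129*a^3/8 + 1125*a^2/8 + 1677*a/4 + 315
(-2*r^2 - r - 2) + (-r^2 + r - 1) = -3*r^2 - 3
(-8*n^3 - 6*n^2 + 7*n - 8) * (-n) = 8*n^4 + 6*n^3 - 7*n^2 + 8*n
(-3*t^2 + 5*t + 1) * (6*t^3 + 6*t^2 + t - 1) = -18*t^5 + 12*t^4 + 33*t^3 + 14*t^2 - 4*t - 1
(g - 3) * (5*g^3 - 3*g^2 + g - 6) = 5*g^4 - 18*g^3 + 10*g^2 - 9*g + 18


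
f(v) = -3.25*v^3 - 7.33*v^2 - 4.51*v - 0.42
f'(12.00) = -1584.43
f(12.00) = -6726.06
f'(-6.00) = -267.55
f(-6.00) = 464.76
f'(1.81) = -62.99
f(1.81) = -51.87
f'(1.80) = -62.49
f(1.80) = -51.24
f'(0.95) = -27.24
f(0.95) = -14.11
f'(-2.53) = -29.83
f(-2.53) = 16.70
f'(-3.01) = -48.72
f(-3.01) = 35.37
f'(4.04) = -222.87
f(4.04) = -352.58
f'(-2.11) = -16.99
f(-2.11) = 6.99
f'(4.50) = -267.92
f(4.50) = -465.30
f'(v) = -9.75*v^2 - 14.66*v - 4.51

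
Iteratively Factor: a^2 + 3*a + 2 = (a + 2)*(a + 1)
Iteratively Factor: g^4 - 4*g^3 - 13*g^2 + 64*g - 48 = (g - 3)*(g^3 - g^2 - 16*g + 16) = (g - 4)*(g - 3)*(g^2 + 3*g - 4) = (g - 4)*(g - 3)*(g + 4)*(g - 1)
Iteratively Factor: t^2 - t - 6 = (t - 3)*(t + 2)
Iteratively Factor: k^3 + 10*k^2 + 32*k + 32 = (k + 4)*(k^2 + 6*k + 8) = (k + 4)^2*(k + 2)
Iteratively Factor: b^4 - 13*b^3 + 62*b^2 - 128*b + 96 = (b - 3)*(b^3 - 10*b^2 + 32*b - 32) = (b - 4)*(b - 3)*(b^2 - 6*b + 8) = (b - 4)*(b - 3)*(b - 2)*(b - 4)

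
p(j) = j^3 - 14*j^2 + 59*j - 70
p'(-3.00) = 170.00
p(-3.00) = -400.00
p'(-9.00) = 554.00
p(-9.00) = -2464.00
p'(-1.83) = 120.29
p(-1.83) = -230.98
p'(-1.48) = 107.01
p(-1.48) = -191.23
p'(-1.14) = 94.82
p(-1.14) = -156.94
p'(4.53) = -6.28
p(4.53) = 2.94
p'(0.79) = 38.75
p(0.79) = -31.63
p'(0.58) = 43.77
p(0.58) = -40.29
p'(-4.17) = 227.93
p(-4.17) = -631.99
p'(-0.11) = 62.12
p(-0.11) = -76.66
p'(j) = 3*j^2 - 28*j + 59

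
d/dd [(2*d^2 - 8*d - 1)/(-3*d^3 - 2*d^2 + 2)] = (-d*(9*d + 4)*(-2*d^2 + 8*d + 1) + 4*(2 - d)*(3*d^3 + 2*d^2 - 2))/(3*d^3 + 2*d^2 - 2)^2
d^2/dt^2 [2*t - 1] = 0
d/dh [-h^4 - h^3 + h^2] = h*(-4*h^2 - 3*h + 2)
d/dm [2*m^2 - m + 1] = 4*m - 1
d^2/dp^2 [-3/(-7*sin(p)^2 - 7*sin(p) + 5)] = 21*(-28*sin(p)^4 - 21*sin(p)^3 + 15*sin(p)^2 + 37*sin(p) + 24)/(7*sin(p)^2 + 7*sin(p) - 5)^3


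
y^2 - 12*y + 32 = (y - 8)*(y - 4)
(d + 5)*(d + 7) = d^2 + 12*d + 35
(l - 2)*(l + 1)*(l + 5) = l^3 + 4*l^2 - 7*l - 10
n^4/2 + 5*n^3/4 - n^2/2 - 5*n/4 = n*(n/2 + 1/2)*(n - 1)*(n + 5/2)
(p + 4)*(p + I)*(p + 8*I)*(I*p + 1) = I*p^4 - 8*p^3 + 4*I*p^3 - 32*p^2 + I*p^2 - 8*p + 4*I*p - 32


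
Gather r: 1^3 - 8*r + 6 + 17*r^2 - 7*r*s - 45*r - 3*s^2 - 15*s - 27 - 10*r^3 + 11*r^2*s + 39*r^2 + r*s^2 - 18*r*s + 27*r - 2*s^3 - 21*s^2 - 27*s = -10*r^3 + r^2*(11*s + 56) + r*(s^2 - 25*s - 26) - 2*s^3 - 24*s^2 - 42*s - 20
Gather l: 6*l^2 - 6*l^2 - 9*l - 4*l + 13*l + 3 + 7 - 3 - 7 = 0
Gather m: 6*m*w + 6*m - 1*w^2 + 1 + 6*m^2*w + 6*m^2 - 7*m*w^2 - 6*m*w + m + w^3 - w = m^2*(6*w + 6) + m*(7 - 7*w^2) + w^3 - w^2 - w + 1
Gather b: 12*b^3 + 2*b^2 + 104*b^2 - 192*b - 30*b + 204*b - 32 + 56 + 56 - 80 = 12*b^3 + 106*b^2 - 18*b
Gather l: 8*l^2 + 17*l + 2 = 8*l^2 + 17*l + 2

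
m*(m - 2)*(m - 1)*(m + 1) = m^4 - 2*m^3 - m^2 + 2*m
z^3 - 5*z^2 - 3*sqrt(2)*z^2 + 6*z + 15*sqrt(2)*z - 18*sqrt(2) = (z - 3)*(z - 2)*(z - 3*sqrt(2))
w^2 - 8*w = w*(w - 8)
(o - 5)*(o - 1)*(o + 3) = o^3 - 3*o^2 - 13*o + 15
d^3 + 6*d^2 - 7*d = d*(d - 1)*(d + 7)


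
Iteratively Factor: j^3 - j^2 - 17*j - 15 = (j + 1)*(j^2 - 2*j - 15) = (j - 5)*(j + 1)*(j + 3)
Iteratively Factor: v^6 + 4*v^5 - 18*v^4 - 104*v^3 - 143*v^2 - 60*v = (v)*(v^5 + 4*v^4 - 18*v^3 - 104*v^2 - 143*v - 60) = v*(v + 3)*(v^4 + v^3 - 21*v^2 - 41*v - 20) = v*(v + 1)*(v + 3)*(v^3 - 21*v - 20) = v*(v - 5)*(v + 1)*(v + 3)*(v^2 + 5*v + 4) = v*(v - 5)*(v + 1)^2*(v + 3)*(v + 4)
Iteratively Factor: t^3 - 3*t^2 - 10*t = (t + 2)*(t^2 - 5*t) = (t - 5)*(t + 2)*(t)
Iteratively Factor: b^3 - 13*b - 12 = (b + 3)*(b^2 - 3*b - 4) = (b + 1)*(b + 3)*(b - 4)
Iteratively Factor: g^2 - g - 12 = (g + 3)*(g - 4)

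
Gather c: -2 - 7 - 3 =-12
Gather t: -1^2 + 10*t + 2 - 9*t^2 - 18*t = -9*t^2 - 8*t + 1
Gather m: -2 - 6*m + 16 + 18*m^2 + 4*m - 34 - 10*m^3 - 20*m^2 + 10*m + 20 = -10*m^3 - 2*m^2 + 8*m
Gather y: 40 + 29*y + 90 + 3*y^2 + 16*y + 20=3*y^2 + 45*y + 150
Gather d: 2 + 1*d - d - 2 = 0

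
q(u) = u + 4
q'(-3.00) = 1.00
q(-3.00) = 1.00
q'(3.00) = 1.00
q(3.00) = 7.00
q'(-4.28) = 1.00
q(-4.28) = -0.28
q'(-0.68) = 1.00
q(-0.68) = 3.32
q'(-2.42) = 1.00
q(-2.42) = 1.58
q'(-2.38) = 1.00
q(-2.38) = 1.62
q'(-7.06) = 1.00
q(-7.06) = -3.06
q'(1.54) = 1.00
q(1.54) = 5.54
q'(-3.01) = 1.00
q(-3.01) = 0.99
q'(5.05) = 1.00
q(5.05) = 9.05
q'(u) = 1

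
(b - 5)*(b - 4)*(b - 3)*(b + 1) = b^4 - 11*b^3 + 35*b^2 - 13*b - 60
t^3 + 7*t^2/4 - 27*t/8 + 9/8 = (t - 3/4)*(t - 1/2)*(t + 3)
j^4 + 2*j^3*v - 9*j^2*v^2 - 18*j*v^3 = j*(j - 3*v)*(j + 2*v)*(j + 3*v)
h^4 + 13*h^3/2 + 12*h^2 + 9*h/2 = h*(h + 1/2)*(h + 3)^2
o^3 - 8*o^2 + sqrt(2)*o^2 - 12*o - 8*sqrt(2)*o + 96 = (o - 8)*(o - 2*sqrt(2))*(o + 3*sqrt(2))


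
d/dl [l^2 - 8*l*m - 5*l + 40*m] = 2*l - 8*m - 5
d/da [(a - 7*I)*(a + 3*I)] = 2*a - 4*I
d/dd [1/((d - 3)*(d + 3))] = -2*d/(d^4 - 18*d^2 + 81)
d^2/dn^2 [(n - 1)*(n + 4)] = 2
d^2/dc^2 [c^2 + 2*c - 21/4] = 2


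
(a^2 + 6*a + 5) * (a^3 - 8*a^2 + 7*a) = a^5 - 2*a^4 - 36*a^3 + 2*a^2 + 35*a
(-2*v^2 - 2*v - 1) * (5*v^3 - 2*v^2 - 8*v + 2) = -10*v^5 - 6*v^4 + 15*v^3 + 14*v^2 + 4*v - 2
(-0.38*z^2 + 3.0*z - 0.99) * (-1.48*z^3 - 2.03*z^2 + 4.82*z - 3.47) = 0.5624*z^5 - 3.6686*z^4 - 6.4564*z^3 + 17.7883*z^2 - 15.1818*z + 3.4353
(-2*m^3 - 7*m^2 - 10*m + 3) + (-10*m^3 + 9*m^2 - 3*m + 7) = -12*m^3 + 2*m^2 - 13*m + 10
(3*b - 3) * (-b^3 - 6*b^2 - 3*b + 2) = -3*b^4 - 15*b^3 + 9*b^2 + 15*b - 6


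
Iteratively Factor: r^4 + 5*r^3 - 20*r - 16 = (r + 1)*(r^3 + 4*r^2 - 4*r - 16) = (r + 1)*(r + 4)*(r^2 - 4) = (r + 1)*(r + 2)*(r + 4)*(r - 2)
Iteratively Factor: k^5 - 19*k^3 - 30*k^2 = (k + 2)*(k^4 - 2*k^3 - 15*k^2) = (k + 2)*(k + 3)*(k^3 - 5*k^2) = k*(k + 2)*(k + 3)*(k^2 - 5*k) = k*(k - 5)*(k + 2)*(k + 3)*(k)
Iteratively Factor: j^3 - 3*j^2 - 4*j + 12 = (j + 2)*(j^2 - 5*j + 6) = (j - 3)*(j + 2)*(j - 2)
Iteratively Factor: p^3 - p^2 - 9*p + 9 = (p + 3)*(p^2 - 4*p + 3) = (p - 3)*(p + 3)*(p - 1)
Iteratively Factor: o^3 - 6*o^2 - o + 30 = (o - 5)*(o^2 - o - 6) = (o - 5)*(o - 3)*(o + 2)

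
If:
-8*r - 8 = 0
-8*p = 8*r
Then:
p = 1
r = -1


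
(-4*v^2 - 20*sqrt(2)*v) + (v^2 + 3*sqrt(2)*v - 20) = -3*v^2 - 17*sqrt(2)*v - 20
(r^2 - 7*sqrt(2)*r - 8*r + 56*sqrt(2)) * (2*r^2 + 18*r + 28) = 2*r^4 - 14*sqrt(2)*r^3 + 2*r^3 - 116*r^2 - 14*sqrt(2)*r^2 - 224*r + 812*sqrt(2)*r + 1568*sqrt(2)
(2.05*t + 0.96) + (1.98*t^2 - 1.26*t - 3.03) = 1.98*t^2 + 0.79*t - 2.07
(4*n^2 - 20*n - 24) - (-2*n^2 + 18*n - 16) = 6*n^2 - 38*n - 8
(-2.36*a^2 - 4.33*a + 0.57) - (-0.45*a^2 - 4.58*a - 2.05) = -1.91*a^2 + 0.25*a + 2.62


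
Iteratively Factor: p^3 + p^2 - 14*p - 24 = (p + 2)*(p^2 - p - 12) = (p + 2)*(p + 3)*(p - 4)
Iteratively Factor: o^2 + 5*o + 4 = (o + 1)*(o + 4)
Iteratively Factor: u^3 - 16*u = (u - 4)*(u^2 + 4*u) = u*(u - 4)*(u + 4)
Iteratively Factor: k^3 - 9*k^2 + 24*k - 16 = (k - 4)*(k^2 - 5*k + 4) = (k - 4)*(k - 1)*(k - 4)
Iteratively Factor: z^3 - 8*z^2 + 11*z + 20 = (z - 4)*(z^2 - 4*z - 5) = (z - 4)*(z + 1)*(z - 5)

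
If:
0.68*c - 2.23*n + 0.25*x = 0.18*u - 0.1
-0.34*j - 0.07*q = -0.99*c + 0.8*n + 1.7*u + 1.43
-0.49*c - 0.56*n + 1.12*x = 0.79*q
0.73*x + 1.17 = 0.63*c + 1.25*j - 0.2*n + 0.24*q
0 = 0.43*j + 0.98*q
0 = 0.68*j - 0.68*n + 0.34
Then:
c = 3.03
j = 0.64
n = 1.14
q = -0.28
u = 0.27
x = 1.70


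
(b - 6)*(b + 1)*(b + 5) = b^3 - 31*b - 30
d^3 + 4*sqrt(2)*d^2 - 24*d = d*(d - 2*sqrt(2))*(d + 6*sqrt(2))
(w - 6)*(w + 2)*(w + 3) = w^3 - w^2 - 24*w - 36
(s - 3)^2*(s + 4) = s^3 - 2*s^2 - 15*s + 36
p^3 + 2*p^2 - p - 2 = (p - 1)*(p + 1)*(p + 2)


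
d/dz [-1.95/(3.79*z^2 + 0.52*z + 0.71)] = (14.781*z + 1.014)/(3.79*z^2 + 0.52*z + 0.71)^2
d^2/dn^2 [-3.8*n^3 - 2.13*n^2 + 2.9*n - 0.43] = -22.8*n - 4.26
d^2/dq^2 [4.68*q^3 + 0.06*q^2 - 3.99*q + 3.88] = 28.08*q + 0.12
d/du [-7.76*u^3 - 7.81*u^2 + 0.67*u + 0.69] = -23.28*u^2 - 15.62*u + 0.67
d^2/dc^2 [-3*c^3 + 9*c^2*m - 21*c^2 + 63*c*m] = -18*c + 18*m - 42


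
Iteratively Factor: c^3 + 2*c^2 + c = (c + 1)*(c^2 + c) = c*(c + 1)*(c + 1)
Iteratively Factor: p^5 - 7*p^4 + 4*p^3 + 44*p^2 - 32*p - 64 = (p - 4)*(p^4 - 3*p^3 - 8*p^2 + 12*p + 16) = (p - 4)*(p - 2)*(p^3 - p^2 - 10*p - 8) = (p - 4)*(p - 2)*(p + 2)*(p^2 - 3*p - 4) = (p - 4)*(p - 2)*(p + 1)*(p + 2)*(p - 4)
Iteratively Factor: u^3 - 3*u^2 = (u - 3)*(u^2) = u*(u - 3)*(u)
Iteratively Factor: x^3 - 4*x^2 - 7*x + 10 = (x + 2)*(x^2 - 6*x + 5) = (x - 5)*(x + 2)*(x - 1)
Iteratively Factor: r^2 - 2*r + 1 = (r - 1)*(r - 1)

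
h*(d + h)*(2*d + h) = 2*d^2*h + 3*d*h^2 + h^3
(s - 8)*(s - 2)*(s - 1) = s^3 - 11*s^2 + 26*s - 16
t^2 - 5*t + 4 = (t - 4)*(t - 1)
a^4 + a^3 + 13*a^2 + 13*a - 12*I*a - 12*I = (a + 1)*(a - 3*I)*(a - I)*(a + 4*I)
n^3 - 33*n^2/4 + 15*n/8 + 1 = (n - 8)*(n - 1/2)*(n + 1/4)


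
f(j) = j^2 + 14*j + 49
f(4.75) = 138.06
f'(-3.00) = 8.00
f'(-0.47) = 13.06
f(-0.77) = 38.81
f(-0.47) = 42.64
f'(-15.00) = -16.00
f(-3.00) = 16.00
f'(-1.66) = 10.68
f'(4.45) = 22.90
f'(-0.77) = 12.46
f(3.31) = 106.30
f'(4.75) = 23.50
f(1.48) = 71.91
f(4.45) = 131.10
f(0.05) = 49.70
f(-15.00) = 64.00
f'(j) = 2*j + 14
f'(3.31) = 20.62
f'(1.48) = 16.96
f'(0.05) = 14.10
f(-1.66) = 28.52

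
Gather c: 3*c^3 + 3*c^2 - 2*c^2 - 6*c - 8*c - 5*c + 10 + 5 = 3*c^3 + c^2 - 19*c + 15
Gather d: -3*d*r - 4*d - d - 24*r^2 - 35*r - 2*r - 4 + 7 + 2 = d*(-3*r - 5) - 24*r^2 - 37*r + 5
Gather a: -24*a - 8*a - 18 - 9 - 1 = -32*a - 28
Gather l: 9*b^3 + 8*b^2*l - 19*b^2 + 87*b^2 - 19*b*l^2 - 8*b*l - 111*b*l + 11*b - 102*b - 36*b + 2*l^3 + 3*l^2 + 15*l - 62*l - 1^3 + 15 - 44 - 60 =9*b^3 + 68*b^2 - 127*b + 2*l^3 + l^2*(3 - 19*b) + l*(8*b^2 - 119*b - 47) - 90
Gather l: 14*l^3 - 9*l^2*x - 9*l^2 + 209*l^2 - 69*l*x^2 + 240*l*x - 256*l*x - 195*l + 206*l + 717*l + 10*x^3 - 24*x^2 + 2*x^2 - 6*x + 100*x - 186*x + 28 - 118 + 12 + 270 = 14*l^3 + l^2*(200 - 9*x) + l*(-69*x^2 - 16*x + 728) + 10*x^3 - 22*x^2 - 92*x + 192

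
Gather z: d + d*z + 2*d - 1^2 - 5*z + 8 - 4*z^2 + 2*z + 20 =3*d - 4*z^2 + z*(d - 3) + 27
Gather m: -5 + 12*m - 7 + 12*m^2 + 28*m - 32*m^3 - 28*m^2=-32*m^3 - 16*m^2 + 40*m - 12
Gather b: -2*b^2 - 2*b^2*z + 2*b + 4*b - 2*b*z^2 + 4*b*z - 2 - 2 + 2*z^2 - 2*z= b^2*(-2*z - 2) + b*(-2*z^2 + 4*z + 6) + 2*z^2 - 2*z - 4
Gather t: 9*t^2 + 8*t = 9*t^2 + 8*t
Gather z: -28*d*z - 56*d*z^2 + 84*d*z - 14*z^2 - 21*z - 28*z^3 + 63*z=-28*z^3 + z^2*(-56*d - 14) + z*(56*d + 42)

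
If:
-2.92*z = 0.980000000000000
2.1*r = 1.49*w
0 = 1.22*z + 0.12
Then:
No Solution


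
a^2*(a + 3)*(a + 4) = a^4 + 7*a^3 + 12*a^2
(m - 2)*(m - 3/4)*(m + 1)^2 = m^4 - 3*m^3/4 - 3*m^2 + m/4 + 3/2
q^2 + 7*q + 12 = (q + 3)*(q + 4)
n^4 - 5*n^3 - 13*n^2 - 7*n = n*(n - 7)*(n + 1)^2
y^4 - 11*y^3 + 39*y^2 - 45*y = y*(y - 5)*(y - 3)^2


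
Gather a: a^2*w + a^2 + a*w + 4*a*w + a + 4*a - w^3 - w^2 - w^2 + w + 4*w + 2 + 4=a^2*(w + 1) + a*(5*w + 5) - w^3 - 2*w^2 + 5*w + 6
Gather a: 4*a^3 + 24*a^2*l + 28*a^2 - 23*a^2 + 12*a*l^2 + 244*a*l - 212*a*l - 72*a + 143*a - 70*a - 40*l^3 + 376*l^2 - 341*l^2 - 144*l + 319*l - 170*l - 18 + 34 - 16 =4*a^3 + a^2*(24*l + 5) + a*(12*l^2 + 32*l + 1) - 40*l^3 + 35*l^2 + 5*l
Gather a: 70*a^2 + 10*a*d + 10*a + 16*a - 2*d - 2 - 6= 70*a^2 + a*(10*d + 26) - 2*d - 8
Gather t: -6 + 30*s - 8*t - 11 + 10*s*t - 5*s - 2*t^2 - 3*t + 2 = 25*s - 2*t^2 + t*(10*s - 11) - 15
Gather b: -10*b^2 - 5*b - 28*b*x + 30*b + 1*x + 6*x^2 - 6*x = -10*b^2 + b*(25 - 28*x) + 6*x^2 - 5*x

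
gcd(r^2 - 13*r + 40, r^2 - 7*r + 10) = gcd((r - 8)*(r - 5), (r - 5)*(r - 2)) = r - 5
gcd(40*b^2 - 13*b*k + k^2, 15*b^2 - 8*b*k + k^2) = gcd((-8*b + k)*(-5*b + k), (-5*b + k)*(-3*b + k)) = 5*b - k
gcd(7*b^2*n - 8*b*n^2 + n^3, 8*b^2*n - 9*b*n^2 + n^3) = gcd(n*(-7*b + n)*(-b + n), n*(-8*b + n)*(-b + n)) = b*n - n^2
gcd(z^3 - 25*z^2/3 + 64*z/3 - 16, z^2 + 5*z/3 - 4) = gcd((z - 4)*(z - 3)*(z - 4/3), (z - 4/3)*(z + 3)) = z - 4/3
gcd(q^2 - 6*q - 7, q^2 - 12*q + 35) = q - 7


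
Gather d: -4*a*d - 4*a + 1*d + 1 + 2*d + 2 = -4*a + d*(3 - 4*a) + 3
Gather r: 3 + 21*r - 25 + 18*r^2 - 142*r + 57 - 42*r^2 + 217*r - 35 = -24*r^2 + 96*r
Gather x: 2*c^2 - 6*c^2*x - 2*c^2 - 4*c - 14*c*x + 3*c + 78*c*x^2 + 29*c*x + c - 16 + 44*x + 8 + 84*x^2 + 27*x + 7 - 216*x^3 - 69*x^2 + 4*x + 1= -216*x^3 + x^2*(78*c + 15) + x*(-6*c^2 + 15*c + 75)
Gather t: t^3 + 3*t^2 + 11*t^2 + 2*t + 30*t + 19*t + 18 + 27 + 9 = t^3 + 14*t^2 + 51*t + 54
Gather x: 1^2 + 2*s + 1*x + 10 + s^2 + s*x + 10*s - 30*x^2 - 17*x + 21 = s^2 + 12*s - 30*x^2 + x*(s - 16) + 32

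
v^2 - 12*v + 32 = (v - 8)*(v - 4)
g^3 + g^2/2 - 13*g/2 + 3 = (g - 2)*(g - 1/2)*(g + 3)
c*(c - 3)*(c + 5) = c^3 + 2*c^2 - 15*c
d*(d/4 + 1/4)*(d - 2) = d^3/4 - d^2/4 - d/2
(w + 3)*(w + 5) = w^2 + 8*w + 15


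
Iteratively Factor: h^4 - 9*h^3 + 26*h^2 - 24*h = (h)*(h^3 - 9*h^2 + 26*h - 24) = h*(h - 3)*(h^2 - 6*h + 8) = h*(h - 4)*(h - 3)*(h - 2)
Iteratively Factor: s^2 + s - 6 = (s - 2)*(s + 3)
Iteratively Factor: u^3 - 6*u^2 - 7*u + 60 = (u + 3)*(u^2 - 9*u + 20) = (u - 5)*(u + 3)*(u - 4)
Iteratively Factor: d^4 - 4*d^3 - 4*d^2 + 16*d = (d - 2)*(d^3 - 2*d^2 - 8*d) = (d - 2)*(d + 2)*(d^2 - 4*d) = (d - 4)*(d - 2)*(d + 2)*(d)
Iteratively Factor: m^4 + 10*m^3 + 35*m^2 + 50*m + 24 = (m + 4)*(m^3 + 6*m^2 + 11*m + 6) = (m + 1)*(m + 4)*(m^2 + 5*m + 6) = (m + 1)*(m + 3)*(m + 4)*(m + 2)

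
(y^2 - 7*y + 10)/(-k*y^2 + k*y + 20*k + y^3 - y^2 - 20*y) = (y - 2)/(-k*y - 4*k + y^2 + 4*y)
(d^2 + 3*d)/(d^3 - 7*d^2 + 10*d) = (d + 3)/(d^2 - 7*d + 10)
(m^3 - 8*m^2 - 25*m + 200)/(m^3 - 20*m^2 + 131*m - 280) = (m + 5)/(m - 7)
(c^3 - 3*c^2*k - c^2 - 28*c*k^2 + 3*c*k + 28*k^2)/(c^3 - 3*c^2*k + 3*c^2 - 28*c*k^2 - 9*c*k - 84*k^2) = (c - 1)/(c + 3)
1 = 1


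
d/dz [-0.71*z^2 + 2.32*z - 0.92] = 2.32 - 1.42*z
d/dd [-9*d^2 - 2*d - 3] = -18*d - 2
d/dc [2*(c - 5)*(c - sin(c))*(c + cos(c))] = 2*(5 - c)*(c - sin(c))*(sin(c) - 1) + 2*(5 - c)*(c + cos(c))*(cos(c) - 1) + 2*(c - sin(c))*(c + cos(c))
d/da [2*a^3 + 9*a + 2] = 6*a^2 + 9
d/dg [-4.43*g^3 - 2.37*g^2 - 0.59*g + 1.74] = -13.29*g^2 - 4.74*g - 0.59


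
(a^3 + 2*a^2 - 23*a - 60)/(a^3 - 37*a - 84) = (a - 5)/(a - 7)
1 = 1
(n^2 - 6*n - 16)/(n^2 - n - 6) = (n - 8)/(n - 3)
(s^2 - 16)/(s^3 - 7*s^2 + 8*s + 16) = (s + 4)/(s^2 - 3*s - 4)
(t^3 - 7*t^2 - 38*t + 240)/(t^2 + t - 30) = t - 8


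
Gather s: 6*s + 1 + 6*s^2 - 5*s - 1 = 6*s^2 + s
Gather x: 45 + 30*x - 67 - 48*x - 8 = -18*x - 30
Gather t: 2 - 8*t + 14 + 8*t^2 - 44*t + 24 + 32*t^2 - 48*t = 40*t^2 - 100*t + 40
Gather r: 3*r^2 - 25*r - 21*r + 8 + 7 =3*r^2 - 46*r + 15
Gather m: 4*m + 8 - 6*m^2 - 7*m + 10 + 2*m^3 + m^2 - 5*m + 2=2*m^3 - 5*m^2 - 8*m + 20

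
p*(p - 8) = p^2 - 8*p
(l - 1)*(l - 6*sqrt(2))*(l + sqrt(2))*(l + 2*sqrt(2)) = l^4 - 3*sqrt(2)*l^3 - l^3 - 32*l^2 + 3*sqrt(2)*l^2 - 24*sqrt(2)*l + 32*l + 24*sqrt(2)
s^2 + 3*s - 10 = (s - 2)*(s + 5)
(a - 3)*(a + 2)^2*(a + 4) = a^4 + 5*a^3 - 4*a^2 - 44*a - 48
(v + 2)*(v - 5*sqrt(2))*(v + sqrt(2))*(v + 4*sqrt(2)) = v^4 + 2*v^3 - 42*v^2 - 84*v - 40*sqrt(2)*v - 80*sqrt(2)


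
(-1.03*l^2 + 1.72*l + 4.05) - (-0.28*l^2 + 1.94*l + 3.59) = -0.75*l^2 - 0.22*l + 0.46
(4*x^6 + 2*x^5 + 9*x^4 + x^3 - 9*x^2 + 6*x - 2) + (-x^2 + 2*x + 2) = 4*x^6 + 2*x^5 + 9*x^4 + x^3 - 10*x^2 + 8*x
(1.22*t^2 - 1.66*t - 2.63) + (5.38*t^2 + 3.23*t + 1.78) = 6.6*t^2 + 1.57*t - 0.85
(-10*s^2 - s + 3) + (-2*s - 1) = -10*s^2 - 3*s + 2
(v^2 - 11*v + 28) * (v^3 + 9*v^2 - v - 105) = v^5 - 2*v^4 - 72*v^3 + 158*v^2 + 1127*v - 2940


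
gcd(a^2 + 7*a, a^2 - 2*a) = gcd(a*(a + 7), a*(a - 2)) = a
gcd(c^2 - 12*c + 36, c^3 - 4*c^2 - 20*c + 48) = c - 6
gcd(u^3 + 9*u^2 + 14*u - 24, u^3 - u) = u - 1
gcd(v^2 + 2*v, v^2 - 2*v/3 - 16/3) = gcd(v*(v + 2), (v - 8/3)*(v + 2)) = v + 2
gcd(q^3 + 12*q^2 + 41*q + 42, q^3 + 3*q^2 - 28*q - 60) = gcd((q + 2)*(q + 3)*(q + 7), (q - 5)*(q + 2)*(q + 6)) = q + 2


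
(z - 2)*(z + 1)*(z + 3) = z^3 + 2*z^2 - 5*z - 6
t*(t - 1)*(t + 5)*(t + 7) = t^4 + 11*t^3 + 23*t^2 - 35*t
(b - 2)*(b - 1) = b^2 - 3*b + 2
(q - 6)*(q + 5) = q^2 - q - 30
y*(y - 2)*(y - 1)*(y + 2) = y^4 - y^3 - 4*y^2 + 4*y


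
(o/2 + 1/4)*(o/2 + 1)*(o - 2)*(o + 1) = o^4/4 + 3*o^3/8 - 7*o^2/8 - 3*o/2 - 1/2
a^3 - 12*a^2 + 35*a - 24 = (a - 8)*(a - 3)*(a - 1)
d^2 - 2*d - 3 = (d - 3)*(d + 1)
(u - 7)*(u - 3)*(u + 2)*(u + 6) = u^4 - 2*u^3 - 47*u^2 + 48*u + 252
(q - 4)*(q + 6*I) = q^2 - 4*q + 6*I*q - 24*I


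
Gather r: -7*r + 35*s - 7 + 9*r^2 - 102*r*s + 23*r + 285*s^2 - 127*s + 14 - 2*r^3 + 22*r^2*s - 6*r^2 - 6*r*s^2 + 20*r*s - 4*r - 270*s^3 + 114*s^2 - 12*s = -2*r^3 + r^2*(22*s + 3) + r*(-6*s^2 - 82*s + 12) - 270*s^3 + 399*s^2 - 104*s + 7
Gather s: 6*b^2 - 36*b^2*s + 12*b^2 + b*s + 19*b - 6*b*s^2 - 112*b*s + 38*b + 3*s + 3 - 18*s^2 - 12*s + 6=18*b^2 + 57*b + s^2*(-6*b - 18) + s*(-36*b^2 - 111*b - 9) + 9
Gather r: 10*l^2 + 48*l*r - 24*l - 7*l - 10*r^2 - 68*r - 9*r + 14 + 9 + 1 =10*l^2 - 31*l - 10*r^2 + r*(48*l - 77) + 24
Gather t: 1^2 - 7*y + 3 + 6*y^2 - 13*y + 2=6*y^2 - 20*y + 6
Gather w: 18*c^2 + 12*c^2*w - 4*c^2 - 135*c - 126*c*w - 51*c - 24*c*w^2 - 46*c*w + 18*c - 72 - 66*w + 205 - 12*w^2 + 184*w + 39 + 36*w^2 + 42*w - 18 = 14*c^2 - 168*c + w^2*(24 - 24*c) + w*(12*c^2 - 172*c + 160) + 154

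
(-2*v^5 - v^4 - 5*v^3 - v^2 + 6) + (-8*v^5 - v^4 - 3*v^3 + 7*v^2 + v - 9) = -10*v^5 - 2*v^4 - 8*v^3 + 6*v^2 + v - 3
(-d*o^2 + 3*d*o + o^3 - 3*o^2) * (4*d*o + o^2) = -4*d^2*o^3 + 12*d^2*o^2 + 3*d*o^4 - 9*d*o^3 + o^5 - 3*o^4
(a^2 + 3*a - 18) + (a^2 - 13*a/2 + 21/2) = 2*a^2 - 7*a/2 - 15/2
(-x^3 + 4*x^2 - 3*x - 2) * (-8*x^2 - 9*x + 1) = 8*x^5 - 23*x^4 - 13*x^3 + 47*x^2 + 15*x - 2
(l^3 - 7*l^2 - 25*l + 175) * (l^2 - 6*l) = l^5 - 13*l^4 + 17*l^3 + 325*l^2 - 1050*l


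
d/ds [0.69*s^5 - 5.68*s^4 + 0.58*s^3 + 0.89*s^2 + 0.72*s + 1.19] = 3.45*s^4 - 22.72*s^3 + 1.74*s^2 + 1.78*s + 0.72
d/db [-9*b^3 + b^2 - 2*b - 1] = -27*b^2 + 2*b - 2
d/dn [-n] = -1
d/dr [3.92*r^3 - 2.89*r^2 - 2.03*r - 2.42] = 11.76*r^2 - 5.78*r - 2.03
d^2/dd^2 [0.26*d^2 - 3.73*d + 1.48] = 0.520000000000000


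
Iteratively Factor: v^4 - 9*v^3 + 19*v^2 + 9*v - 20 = (v + 1)*(v^3 - 10*v^2 + 29*v - 20) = (v - 4)*(v + 1)*(v^2 - 6*v + 5) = (v - 5)*(v - 4)*(v + 1)*(v - 1)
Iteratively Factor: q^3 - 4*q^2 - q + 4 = (q + 1)*(q^2 - 5*q + 4) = (q - 4)*(q + 1)*(q - 1)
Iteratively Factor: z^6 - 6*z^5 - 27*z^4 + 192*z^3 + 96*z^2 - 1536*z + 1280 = (z + 4)*(z^5 - 10*z^4 + 13*z^3 + 140*z^2 - 464*z + 320) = (z - 1)*(z + 4)*(z^4 - 9*z^3 + 4*z^2 + 144*z - 320) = (z - 4)*(z - 1)*(z + 4)*(z^3 - 5*z^2 - 16*z + 80) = (z - 4)^2*(z - 1)*(z + 4)*(z^2 - z - 20) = (z - 5)*(z - 4)^2*(z - 1)*(z + 4)*(z + 4)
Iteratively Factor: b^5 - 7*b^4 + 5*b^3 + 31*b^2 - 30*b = (b + 2)*(b^4 - 9*b^3 + 23*b^2 - 15*b) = b*(b + 2)*(b^3 - 9*b^2 + 23*b - 15) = b*(b - 1)*(b + 2)*(b^2 - 8*b + 15) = b*(b - 3)*(b - 1)*(b + 2)*(b - 5)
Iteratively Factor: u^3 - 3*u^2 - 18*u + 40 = (u - 2)*(u^2 - u - 20) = (u - 5)*(u - 2)*(u + 4)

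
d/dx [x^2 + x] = 2*x + 1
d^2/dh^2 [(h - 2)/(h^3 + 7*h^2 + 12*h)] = 6*(h^5 + 3*h^4 - 25*h^3 - 122*h^2 - 168*h - 96)/(h^3*(h^6 + 21*h^5 + 183*h^4 + 847*h^3 + 2196*h^2 + 3024*h + 1728))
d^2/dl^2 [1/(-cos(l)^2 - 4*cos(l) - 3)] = (4*sin(l)^4 - 6*sin(l)^2 - 27*cos(l) + 3*cos(3*l) - 24)/((cos(l) + 1)^3*(cos(l) + 3)^3)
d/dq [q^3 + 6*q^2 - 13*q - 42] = 3*q^2 + 12*q - 13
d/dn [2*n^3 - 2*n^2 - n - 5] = 6*n^2 - 4*n - 1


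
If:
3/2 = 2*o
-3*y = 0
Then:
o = 3/4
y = 0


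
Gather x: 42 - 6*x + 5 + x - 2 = 45 - 5*x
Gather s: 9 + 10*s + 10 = 10*s + 19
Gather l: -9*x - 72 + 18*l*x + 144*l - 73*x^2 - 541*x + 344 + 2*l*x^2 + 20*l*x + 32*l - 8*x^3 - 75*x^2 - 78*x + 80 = l*(2*x^2 + 38*x + 176) - 8*x^3 - 148*x^2 - 628*x + 352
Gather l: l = l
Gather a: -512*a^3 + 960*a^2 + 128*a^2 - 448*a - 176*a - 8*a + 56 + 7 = -512*a^3 + 1088*a^2 - 632*a + 63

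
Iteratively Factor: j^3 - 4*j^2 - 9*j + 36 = (j - 3)*(j^2 - j - 12) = (j - 3)*(j + 3)*(j - 4)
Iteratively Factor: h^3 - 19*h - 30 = (h + 2)*(h^2 - 2*h - 15) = (h + 2)*(h + 3)*(h - 5)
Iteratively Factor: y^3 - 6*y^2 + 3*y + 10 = (y + 1)*(y^2 - 7*y + 10) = (y - 2)*(y + 1)*(y - 5)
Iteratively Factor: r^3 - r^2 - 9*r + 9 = (r - 1)*(r^2 - 9) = (r - 3)*(r - 1)*(r + 3)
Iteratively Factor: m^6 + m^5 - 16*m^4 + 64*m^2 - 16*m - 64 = (m + 1)*(m^5 - 16*m^3 + 16*m^2 + 48*m - 64) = (m - 2)*(m + 1)*(m^4 + 2*m^3 - 12*m^2 - 8*m + 32) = (m - 2)^2*(m + 1)*(m^3 + 4*m^2 - 4*m - 16) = (m - 2)^2*(m + 1)*(m + 4)*(m^2 - 4) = (m - 2)^3*(m + 1)*(m + 4)*(m + 2)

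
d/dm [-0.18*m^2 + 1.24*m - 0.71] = 1.24 - 0.36*m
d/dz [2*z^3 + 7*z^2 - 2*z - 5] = 6*z^2 + 14*z - 2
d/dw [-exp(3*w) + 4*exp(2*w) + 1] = (8 - 3*exp(w))*exp(2*w)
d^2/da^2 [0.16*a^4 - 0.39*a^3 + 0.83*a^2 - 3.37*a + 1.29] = 1.92*a^2 - 2.34*a + 1.66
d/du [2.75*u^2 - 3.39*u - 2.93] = 5.5*u - 3.39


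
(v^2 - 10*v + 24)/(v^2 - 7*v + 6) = (v - 4)/(v - 1)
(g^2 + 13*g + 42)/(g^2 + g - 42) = (g + 6)/(g - 6)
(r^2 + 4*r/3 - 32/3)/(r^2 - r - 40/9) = 3*(r + 4)/(3*r + 5)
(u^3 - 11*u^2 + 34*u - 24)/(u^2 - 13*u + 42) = (u^2 - 5*u + 4)/(u - 7)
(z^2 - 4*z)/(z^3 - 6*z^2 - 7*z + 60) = z/(z^2 - 2*z - 15)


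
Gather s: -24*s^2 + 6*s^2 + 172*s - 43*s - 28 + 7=-18*s^2 + 129*s - 21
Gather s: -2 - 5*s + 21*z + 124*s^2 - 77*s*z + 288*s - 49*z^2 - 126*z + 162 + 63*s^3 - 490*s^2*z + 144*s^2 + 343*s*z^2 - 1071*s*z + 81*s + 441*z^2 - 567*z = 63*s^3 + s^2*(268 - 490*z) + s*(343*z^2 - 1148*z + 364) + 392*z^2 - 672*z + 160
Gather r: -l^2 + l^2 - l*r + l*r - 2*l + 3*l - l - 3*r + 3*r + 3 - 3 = 0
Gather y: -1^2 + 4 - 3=0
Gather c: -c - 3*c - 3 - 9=-4*c - 12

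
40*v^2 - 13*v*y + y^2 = (-8*v + y)*(-5*v + y)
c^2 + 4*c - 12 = (c - 2)*(c + 6)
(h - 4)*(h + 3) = h^2 - h - 12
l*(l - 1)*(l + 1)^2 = l^4 + l^3 - l^2 - l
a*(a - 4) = a^2 - 4*a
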